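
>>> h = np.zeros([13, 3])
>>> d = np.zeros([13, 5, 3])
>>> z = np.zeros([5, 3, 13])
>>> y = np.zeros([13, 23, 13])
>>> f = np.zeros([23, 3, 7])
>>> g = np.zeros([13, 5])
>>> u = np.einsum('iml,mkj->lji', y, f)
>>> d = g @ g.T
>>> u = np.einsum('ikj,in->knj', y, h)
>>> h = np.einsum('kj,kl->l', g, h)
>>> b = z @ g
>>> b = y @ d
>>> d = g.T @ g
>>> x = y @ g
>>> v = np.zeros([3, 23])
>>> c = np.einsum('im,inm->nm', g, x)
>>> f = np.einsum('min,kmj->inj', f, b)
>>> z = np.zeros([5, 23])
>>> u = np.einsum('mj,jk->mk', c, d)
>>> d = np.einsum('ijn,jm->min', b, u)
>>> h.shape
(3,)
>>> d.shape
(5, 13, 13)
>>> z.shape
(5, 23)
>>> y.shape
(13, 23, 13)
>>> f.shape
(3, 7, 13)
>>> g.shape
(13, 5)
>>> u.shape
(23, 5)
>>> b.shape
(13, 23, 13)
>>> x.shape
(13, 23, 5)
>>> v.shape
(3, 23)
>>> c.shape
(23, 5)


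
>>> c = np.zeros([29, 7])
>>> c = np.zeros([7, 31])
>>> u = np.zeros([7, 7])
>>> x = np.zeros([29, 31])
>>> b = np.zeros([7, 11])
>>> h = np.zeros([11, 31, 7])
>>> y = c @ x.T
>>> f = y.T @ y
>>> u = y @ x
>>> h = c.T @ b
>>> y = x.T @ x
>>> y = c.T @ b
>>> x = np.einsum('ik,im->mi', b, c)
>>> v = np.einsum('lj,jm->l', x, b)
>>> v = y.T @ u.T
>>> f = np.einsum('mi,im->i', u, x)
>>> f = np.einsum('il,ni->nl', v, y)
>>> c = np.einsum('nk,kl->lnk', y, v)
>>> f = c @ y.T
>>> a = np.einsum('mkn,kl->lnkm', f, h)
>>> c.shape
(7, 31, 11)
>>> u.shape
(7, 31)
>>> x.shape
(31, 7)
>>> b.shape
(7, 11)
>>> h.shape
(31, 11)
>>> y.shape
(31, 11)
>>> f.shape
(7, 31, 31)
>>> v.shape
(11, 7)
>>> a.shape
(11, 31, 31, 7)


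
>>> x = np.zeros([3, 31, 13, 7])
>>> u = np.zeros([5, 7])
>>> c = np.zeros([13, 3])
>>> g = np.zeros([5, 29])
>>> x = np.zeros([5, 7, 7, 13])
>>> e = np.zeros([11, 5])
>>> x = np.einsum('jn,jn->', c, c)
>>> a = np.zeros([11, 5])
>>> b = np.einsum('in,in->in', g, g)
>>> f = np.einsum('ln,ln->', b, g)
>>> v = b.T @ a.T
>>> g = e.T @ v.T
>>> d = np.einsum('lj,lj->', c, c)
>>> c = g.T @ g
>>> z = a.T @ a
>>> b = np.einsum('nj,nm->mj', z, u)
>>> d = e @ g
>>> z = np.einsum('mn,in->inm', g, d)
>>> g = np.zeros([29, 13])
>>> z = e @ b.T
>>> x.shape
()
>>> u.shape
(5, 7)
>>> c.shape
(29, 29)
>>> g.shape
(29, 13)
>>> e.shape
(11, 5)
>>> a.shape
(11, 5)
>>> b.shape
(7, 5)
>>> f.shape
()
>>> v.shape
(29, 11)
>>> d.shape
(11, 29)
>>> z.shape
(11, 7)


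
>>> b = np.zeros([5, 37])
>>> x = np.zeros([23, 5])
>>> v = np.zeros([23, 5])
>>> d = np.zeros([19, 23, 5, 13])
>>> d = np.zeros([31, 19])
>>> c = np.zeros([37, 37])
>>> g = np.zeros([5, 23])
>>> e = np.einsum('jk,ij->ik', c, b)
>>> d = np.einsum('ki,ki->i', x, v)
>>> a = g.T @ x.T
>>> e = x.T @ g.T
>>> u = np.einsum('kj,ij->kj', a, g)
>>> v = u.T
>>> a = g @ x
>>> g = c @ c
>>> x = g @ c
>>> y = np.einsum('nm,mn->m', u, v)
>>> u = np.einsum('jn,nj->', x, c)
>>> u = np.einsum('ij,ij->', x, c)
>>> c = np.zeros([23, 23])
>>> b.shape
(5, 37)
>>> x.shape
(37, 37)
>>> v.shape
(23, 23)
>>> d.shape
(5,)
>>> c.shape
(23, 23)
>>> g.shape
(37, 37)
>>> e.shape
(5, 5)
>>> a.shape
(5, 5)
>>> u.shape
()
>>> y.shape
(23,)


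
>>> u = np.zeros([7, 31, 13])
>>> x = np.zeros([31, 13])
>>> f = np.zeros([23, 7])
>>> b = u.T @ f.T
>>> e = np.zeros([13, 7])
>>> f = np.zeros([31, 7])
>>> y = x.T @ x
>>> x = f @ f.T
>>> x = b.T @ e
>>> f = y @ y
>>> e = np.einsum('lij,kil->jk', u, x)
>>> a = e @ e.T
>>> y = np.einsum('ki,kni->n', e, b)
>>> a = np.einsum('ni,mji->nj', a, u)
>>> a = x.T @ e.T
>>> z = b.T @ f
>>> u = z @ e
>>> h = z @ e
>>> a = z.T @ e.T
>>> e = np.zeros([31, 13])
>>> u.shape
(23, 31, 23)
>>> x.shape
(23, 31, 7)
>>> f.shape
(13, 13)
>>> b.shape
(13, 31, 23)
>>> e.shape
(31, 13)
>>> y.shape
(31,)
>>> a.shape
(13, 31, 13)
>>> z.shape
(23, 31, 13)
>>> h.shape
(23, 31, 23)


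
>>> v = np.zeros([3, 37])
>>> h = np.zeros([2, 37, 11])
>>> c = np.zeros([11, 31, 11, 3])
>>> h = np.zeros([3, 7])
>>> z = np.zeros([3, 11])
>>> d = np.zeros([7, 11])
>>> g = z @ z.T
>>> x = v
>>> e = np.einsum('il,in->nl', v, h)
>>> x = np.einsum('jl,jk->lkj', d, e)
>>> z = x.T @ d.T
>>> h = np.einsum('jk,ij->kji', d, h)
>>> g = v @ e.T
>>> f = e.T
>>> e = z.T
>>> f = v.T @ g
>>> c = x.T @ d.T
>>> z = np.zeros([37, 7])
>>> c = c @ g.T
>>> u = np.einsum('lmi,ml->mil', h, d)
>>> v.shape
(3, 37)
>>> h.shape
(11, 7, 3)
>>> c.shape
(7, 37, 3)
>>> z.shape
(37, 7)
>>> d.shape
(7, 11)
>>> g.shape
(3, 7)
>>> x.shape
(11, 37, 7)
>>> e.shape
(7, 37, 7)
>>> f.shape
(37, 7)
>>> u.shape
(7, 3, 11)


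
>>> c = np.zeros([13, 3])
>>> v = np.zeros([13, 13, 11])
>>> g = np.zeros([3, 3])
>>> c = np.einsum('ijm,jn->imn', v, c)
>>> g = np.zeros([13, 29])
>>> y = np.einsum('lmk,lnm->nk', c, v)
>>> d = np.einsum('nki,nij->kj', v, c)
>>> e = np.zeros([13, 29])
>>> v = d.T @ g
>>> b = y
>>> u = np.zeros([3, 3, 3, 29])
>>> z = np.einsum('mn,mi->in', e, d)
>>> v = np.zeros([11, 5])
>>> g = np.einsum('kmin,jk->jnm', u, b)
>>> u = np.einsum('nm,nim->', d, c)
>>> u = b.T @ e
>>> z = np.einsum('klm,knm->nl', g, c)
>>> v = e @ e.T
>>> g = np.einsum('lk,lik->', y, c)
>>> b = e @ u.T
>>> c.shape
(13, 11, 3)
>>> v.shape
(13, 13)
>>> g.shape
()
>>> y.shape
(13, 3)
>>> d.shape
(13, 3)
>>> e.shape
(13, 29)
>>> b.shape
(13, 3)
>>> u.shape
(3, 29)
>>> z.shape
(11, 29)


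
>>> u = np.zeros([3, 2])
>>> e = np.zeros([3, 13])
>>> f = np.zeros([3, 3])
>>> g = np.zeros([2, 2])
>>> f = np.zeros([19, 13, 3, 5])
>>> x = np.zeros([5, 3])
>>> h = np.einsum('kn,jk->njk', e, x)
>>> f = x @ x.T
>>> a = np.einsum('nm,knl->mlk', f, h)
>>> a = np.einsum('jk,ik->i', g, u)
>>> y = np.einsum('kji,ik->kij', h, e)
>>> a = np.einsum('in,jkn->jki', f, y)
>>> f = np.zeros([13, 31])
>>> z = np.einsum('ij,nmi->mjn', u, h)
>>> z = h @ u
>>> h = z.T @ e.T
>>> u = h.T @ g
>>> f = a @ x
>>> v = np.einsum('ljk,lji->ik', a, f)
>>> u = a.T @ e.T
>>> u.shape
(5, 3, 3)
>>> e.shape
(3, 13)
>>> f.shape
(13, 3, 3)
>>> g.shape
(2, 2)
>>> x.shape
(5, 3)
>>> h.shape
(2, 5, 3)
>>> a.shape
(13, 3, 5)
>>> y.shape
(13, 3, 5)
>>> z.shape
(13, 5, 2)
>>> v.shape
(3, 5)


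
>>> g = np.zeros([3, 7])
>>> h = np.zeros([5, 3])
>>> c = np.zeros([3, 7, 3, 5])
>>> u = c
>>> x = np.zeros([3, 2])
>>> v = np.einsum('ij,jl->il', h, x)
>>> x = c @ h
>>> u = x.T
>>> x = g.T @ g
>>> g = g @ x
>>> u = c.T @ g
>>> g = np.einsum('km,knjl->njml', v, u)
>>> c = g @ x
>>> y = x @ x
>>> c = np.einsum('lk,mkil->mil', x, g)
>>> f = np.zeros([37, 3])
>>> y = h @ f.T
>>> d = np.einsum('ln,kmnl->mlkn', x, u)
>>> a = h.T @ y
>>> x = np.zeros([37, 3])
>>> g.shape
(3, 7, 2, 7)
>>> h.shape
(5, 3)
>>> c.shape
(3, 2, 7)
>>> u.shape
(5, 3, 7, 7)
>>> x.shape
(37, 3)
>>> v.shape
(5, 2)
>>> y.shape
(5, 37)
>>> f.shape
(37, 3)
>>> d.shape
(3, 7, 5, 7)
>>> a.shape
(3, 37)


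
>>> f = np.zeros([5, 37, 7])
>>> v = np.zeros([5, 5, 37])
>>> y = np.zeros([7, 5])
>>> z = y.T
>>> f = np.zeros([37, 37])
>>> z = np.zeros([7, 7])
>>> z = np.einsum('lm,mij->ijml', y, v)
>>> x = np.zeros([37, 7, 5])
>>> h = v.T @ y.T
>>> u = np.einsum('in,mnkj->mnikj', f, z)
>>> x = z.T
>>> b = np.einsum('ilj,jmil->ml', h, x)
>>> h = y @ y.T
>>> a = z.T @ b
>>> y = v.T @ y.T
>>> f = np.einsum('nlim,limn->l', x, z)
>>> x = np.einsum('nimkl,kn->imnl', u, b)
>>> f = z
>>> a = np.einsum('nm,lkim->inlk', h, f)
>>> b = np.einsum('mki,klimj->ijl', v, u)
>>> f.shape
(5, 37, 5, 7)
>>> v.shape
(5, 5, 37)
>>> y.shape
(37, 5, 7)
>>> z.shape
(5, 37, 5, 7)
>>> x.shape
(37, 37, 5, 7)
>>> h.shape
(7, 7)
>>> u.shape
(5, 37, 37, 5, 7)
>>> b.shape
(37, 7, 37)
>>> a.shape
(5, 7, 5, 37)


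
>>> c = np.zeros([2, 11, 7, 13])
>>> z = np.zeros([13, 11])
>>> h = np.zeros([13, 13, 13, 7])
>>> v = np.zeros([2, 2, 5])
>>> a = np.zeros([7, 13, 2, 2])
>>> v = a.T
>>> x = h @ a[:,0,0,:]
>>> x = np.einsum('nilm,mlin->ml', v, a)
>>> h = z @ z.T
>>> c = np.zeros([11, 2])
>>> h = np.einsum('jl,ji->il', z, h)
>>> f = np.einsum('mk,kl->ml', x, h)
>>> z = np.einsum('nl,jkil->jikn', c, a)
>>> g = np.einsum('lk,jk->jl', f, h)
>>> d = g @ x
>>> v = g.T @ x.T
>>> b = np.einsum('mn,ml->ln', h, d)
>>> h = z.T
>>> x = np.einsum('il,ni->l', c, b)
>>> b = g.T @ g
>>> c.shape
(11, 2)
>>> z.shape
(7, 2, 13, 11)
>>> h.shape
(11, 13, 2, 7)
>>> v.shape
(7, 7)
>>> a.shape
(7, 13, 2, 2)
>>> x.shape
(2,)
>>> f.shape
(7, 11)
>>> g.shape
(13, 7)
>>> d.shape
(13, 13)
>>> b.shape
(7, 7)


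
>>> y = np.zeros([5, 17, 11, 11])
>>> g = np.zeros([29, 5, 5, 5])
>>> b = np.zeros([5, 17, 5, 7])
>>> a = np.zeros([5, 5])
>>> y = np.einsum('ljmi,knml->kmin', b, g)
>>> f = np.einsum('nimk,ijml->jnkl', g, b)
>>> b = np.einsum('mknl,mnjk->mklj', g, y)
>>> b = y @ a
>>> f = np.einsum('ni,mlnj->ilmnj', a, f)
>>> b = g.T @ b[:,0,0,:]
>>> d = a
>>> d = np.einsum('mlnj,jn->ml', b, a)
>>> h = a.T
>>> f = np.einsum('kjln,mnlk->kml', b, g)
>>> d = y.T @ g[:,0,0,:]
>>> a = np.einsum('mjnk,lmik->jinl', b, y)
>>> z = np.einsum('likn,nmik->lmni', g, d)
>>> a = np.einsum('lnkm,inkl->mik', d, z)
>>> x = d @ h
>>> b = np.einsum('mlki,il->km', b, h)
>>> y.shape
(29, 5, 7, 5)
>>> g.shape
(29, 5, 5, 5)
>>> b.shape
(5, 5)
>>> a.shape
(5, 29, 5)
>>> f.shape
(5, 29, 5)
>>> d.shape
(5, 7, 5, 5)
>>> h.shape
(5, 5)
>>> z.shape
(29, 7, 5, 5)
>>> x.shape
(5, 7, 5, 5)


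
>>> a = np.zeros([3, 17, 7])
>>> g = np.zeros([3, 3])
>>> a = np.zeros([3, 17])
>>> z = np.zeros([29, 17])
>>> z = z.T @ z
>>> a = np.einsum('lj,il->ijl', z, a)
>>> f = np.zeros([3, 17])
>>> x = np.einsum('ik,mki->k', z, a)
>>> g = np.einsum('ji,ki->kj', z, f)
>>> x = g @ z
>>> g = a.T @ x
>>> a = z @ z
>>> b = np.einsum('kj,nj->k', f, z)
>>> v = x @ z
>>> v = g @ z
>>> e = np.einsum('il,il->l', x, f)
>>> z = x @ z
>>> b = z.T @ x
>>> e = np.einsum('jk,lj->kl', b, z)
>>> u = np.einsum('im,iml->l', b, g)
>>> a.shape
(17, 17)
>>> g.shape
(17, 17, 17)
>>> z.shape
(3, 17)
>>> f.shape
(3, 17)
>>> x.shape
(3, 17)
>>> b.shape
(17, 17)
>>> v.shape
(17, 17, 17)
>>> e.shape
(17, 3)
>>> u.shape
(17,)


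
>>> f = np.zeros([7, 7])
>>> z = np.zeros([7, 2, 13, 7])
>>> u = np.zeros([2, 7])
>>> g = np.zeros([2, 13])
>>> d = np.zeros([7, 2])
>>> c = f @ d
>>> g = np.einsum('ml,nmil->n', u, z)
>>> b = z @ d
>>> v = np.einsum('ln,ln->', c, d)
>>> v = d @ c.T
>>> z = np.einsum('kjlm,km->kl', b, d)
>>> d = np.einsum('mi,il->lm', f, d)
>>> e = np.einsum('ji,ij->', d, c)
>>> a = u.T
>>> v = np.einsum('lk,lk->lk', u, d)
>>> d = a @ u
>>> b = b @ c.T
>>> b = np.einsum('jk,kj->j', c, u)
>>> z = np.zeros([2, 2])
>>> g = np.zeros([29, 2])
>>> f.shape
(7, 7)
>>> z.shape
(2, 2)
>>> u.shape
(2, 7)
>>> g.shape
(29, 2)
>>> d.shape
(7, 7)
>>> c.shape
(7, 2)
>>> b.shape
(7,)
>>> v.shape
(2, 7)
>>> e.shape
()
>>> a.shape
(7, 2)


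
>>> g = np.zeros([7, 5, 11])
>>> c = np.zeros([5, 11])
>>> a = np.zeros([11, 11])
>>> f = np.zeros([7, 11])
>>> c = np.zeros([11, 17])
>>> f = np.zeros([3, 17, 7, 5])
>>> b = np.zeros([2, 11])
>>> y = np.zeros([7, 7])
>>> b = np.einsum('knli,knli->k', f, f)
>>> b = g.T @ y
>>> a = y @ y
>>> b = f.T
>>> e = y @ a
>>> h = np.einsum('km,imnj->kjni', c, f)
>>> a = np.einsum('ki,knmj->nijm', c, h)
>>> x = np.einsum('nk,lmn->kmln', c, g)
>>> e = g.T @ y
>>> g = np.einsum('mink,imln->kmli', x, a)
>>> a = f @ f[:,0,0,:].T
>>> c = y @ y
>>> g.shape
(11, 17, 3, 5)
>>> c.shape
(7, 7)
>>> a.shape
(3, 17, 7, 3)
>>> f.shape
(3, 17, 7, 5)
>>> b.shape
(5, 7, 17, 3)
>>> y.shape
(7, 7)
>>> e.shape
(11, 5, 7)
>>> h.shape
(11, 5, 7, 3)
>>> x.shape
(17, 5, 7, 11)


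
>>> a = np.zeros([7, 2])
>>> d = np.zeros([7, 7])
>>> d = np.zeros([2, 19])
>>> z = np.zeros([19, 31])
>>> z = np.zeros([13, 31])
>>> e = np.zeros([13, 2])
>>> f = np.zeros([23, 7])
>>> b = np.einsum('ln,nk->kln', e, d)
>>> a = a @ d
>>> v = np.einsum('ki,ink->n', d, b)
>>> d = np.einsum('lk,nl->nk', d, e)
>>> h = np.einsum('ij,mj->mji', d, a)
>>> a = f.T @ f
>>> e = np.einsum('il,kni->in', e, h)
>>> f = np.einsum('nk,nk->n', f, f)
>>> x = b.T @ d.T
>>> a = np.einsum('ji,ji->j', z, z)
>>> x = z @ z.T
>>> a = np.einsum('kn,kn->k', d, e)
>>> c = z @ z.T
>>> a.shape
(13,)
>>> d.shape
(13, 19)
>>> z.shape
(13, 31)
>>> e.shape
(13, 19)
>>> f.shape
(23,)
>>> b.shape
(19, 13, 2)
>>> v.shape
(13,)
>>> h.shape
(7, 19, 13)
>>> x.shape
(13, 13)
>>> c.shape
(13, 13)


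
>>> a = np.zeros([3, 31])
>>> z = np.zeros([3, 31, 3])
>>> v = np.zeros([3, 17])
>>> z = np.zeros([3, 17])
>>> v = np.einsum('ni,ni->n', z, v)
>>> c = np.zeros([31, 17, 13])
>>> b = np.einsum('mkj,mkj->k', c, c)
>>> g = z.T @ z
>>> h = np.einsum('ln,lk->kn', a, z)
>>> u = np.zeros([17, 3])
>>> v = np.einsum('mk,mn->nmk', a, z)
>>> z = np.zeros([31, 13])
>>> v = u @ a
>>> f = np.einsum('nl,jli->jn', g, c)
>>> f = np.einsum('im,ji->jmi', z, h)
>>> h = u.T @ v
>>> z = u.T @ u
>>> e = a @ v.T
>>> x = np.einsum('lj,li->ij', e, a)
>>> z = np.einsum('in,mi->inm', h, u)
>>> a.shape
(3, 31)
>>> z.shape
(3, 31, 17)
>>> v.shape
(17, 31)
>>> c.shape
(31, 17, 13)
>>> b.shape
(17,)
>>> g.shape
(17, 17)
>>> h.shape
(3, 31)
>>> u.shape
(17, 3)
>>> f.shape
(17, 13, 31)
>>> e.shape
(3, 17)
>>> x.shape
(31, 17)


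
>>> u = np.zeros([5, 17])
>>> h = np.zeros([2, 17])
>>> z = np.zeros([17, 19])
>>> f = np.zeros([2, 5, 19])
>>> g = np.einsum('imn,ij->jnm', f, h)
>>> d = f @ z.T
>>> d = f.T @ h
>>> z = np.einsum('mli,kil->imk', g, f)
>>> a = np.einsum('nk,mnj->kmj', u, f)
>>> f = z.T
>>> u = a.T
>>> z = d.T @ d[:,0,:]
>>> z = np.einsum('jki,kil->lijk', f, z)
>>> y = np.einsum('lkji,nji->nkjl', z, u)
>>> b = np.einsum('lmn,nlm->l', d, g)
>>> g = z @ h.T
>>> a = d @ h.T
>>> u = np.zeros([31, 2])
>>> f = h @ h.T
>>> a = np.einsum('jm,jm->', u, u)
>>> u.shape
(31, 2)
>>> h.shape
(2, 17)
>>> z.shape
(17, 5, 2, 17)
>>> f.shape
(2, 2)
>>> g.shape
(17, 5, 2, 2)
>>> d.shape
(19, 5, 17)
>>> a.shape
()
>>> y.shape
(19, 5, 2, 17)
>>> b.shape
(19,)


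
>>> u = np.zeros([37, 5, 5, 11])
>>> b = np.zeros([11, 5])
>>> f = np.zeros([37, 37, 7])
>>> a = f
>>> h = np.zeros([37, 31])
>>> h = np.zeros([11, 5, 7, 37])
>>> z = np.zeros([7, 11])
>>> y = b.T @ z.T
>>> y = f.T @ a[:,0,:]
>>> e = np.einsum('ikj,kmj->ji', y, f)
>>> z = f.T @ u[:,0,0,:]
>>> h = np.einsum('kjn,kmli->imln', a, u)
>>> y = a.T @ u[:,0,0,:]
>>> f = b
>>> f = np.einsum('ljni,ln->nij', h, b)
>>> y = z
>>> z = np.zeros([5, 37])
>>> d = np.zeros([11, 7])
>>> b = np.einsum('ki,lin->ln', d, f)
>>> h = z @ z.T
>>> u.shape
(37, 5, 5, 11)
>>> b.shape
(5, 5)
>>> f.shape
(5, 7, 5)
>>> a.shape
(37, 37, 7)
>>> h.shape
(5, 5)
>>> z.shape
(5, 37)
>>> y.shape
(7, 37, 11)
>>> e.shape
(7, 7)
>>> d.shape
(11, 7)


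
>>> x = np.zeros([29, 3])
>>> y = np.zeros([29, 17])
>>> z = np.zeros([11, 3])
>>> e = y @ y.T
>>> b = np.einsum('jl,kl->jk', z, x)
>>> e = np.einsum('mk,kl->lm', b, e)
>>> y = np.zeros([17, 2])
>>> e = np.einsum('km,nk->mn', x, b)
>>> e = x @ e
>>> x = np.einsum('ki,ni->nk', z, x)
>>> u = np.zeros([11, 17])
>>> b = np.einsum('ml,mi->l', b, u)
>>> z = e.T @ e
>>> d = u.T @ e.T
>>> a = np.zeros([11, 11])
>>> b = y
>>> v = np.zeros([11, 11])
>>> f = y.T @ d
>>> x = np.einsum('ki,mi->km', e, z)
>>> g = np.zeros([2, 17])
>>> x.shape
(29, 11)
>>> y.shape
(17, 2)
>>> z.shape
(11, 11)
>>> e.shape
(29, 11)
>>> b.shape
(17, 2)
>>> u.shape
(11, 17)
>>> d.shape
(17, 29)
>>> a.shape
(11, 11)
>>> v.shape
(11, 11)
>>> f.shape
(2, 29)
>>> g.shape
(2, 17)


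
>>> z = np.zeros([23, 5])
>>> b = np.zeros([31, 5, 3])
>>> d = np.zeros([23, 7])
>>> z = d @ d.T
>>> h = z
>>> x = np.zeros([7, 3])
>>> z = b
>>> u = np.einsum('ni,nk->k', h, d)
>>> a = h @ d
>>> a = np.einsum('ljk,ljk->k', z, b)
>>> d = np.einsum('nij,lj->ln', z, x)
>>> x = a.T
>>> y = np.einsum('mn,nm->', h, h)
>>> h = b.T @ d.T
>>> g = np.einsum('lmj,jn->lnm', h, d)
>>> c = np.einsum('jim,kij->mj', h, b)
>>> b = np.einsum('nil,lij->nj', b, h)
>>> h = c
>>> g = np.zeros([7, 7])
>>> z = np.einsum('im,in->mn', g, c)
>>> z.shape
(7, 3)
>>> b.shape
(31, 7)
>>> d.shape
(7, 31)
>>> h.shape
(7, 3)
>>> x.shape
(3,)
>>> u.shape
(7,)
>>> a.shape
(3,)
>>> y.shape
()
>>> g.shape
(7, 7)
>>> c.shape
(7, 3)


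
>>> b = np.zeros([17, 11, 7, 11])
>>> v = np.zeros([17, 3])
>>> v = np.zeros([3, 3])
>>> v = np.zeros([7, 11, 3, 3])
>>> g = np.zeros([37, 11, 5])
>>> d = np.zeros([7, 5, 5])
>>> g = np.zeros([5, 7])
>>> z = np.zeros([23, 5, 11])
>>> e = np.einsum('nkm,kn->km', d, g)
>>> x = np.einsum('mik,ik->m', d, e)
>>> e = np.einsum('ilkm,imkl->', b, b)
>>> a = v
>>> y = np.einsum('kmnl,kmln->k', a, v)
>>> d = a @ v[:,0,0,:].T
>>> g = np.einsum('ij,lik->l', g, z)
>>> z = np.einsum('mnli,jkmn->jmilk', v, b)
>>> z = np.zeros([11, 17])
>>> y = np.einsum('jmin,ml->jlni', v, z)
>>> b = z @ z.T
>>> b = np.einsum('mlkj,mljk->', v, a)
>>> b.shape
()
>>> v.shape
(7, 11, 3, 3)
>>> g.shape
(23,)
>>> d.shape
(7, 11, 3, 7)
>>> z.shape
(11, 17)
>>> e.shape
()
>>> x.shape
(7,)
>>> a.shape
(7, 11, 3, 3)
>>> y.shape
(7, 17, 3, 3)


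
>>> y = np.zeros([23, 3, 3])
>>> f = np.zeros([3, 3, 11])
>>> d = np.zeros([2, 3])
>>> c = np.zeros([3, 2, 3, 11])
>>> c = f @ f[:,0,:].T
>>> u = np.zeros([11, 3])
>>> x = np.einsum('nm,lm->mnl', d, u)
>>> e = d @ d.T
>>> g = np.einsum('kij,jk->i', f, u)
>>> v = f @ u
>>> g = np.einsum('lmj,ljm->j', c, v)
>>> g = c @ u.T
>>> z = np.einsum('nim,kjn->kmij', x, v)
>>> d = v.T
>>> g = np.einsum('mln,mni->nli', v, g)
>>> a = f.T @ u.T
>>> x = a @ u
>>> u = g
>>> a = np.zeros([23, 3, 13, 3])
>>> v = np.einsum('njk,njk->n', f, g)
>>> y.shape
(23, 3, 3)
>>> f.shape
(3, 3, 11)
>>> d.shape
(3, 3, 3)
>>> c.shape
(3, 3, 3)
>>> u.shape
(3, 3, 11)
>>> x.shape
(11, 3, 3)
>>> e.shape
(2, 2)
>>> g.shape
(3, 3, 11)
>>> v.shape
(3,)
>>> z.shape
(3, 11, 2, 3)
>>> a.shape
(23, 3, 13, 3)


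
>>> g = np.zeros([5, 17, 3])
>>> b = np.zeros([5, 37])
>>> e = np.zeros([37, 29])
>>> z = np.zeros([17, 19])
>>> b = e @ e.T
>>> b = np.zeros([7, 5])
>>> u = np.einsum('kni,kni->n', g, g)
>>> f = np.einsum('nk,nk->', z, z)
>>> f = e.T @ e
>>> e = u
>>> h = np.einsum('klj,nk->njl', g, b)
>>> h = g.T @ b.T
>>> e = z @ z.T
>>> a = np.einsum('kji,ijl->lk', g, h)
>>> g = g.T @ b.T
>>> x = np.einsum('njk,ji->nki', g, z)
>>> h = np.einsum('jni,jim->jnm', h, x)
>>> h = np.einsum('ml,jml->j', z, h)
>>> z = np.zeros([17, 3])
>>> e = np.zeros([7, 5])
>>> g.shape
(3, 17, 7)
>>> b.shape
(7, 5)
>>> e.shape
(7, 5)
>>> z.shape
(17, 3)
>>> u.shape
(17,)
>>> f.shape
(29, 29)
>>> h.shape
(3,)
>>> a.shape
(7, 5)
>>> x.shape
(3, 7, 19)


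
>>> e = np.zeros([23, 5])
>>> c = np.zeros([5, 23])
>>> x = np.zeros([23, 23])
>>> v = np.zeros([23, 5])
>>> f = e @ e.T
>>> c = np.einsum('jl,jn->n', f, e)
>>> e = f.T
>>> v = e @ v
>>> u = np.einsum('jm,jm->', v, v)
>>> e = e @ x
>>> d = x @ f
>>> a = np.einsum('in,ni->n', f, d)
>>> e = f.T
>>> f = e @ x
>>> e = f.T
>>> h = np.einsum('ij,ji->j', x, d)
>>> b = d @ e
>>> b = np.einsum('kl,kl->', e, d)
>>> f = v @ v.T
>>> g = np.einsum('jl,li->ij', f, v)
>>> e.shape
(23, 23)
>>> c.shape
(5,)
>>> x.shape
(23, 23)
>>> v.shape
(23, 5)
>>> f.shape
(23, 23)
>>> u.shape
()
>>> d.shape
(23, 23)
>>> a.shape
(23,)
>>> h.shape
(23,)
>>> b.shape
()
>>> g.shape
(5, 23)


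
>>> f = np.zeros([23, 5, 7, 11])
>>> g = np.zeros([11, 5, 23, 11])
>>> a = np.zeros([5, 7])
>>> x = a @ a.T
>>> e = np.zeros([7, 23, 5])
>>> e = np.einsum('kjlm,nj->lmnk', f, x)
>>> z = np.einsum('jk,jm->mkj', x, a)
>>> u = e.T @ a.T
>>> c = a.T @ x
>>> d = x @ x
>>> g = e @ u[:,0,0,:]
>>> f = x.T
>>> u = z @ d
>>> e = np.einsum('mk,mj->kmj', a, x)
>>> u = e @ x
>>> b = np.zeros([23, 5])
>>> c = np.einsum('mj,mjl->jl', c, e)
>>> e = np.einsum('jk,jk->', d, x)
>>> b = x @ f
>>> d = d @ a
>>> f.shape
(5, 5)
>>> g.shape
(7, 11, 5, 5)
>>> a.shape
(5, 7)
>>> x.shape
(5, 5)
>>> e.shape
()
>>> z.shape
(7, 5, 5)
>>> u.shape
(7, 5, 5)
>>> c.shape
(5, 5)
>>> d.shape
(5, 7)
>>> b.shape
(5, 5)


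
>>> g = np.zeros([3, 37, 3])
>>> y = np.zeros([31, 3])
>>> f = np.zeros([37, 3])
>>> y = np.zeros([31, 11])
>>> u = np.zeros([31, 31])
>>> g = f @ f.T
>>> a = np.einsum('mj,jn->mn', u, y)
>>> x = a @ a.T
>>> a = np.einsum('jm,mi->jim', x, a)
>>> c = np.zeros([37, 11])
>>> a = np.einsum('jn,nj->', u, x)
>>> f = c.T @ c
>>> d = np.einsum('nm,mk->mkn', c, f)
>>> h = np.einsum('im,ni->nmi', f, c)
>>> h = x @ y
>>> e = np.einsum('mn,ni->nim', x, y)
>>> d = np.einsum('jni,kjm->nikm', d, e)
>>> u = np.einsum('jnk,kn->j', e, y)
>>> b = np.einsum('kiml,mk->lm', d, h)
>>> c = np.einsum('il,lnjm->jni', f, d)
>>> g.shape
(37, 37)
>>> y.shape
(31, 11)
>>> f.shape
(11, 11)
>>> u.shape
(31,)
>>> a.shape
()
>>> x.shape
(31, 31)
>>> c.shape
(31, 37, 11)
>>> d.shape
(11, 37, 31, 31)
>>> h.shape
(31, 11)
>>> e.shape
(31, 11, 31)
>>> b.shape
(31, 31)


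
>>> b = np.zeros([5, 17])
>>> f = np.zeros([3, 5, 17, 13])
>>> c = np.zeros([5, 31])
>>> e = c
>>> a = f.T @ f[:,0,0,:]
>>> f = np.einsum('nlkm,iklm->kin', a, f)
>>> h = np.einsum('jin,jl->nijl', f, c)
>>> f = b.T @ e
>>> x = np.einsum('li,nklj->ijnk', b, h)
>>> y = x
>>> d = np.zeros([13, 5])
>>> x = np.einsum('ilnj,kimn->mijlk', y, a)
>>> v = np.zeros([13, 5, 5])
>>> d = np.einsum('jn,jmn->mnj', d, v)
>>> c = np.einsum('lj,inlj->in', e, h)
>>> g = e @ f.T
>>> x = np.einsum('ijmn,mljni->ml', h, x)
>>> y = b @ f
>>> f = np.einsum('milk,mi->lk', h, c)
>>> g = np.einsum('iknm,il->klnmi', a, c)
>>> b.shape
(5, 17)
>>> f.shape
(5, 31)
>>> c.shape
(13, 3)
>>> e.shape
(5, 31)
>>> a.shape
(13, 17, 5, 13)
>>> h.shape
(13, 3, 5, 31)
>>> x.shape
(5, 17)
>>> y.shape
(5, 31)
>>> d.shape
(5, 5, 13)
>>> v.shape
(13, 5, 5)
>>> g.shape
(17, 3, 5, 13, 13)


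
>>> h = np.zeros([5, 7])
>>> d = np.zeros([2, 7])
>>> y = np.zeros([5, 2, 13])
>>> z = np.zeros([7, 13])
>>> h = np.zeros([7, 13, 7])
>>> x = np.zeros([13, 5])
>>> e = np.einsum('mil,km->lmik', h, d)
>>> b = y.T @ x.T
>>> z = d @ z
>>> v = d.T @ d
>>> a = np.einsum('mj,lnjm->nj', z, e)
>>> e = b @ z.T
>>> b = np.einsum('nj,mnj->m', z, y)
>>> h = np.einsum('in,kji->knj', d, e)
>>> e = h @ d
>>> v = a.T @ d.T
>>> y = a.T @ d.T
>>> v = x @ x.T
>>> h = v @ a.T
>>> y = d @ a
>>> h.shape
(13, 7)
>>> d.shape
(2, 7)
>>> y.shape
(2, 13)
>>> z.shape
(2, 13)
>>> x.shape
(13, 5)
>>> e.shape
(13, 7, 7)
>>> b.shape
(5,)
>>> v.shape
(13, 13)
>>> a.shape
(7, 13)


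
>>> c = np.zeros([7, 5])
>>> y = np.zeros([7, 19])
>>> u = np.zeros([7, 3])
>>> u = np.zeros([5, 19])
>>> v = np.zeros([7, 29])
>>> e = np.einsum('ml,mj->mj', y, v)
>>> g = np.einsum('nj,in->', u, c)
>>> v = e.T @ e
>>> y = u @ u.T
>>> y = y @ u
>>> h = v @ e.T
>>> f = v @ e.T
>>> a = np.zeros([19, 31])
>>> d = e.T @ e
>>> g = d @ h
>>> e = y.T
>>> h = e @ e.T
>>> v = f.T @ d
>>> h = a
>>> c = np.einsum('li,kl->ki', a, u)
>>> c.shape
(5, 31)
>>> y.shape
(5, 19)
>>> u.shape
(5, 19)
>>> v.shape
(7, 29)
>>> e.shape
(19, 5)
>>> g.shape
(29, 7)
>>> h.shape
(19, 31)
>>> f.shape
(29, 7)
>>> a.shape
(19, 31)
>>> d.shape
(29, 29)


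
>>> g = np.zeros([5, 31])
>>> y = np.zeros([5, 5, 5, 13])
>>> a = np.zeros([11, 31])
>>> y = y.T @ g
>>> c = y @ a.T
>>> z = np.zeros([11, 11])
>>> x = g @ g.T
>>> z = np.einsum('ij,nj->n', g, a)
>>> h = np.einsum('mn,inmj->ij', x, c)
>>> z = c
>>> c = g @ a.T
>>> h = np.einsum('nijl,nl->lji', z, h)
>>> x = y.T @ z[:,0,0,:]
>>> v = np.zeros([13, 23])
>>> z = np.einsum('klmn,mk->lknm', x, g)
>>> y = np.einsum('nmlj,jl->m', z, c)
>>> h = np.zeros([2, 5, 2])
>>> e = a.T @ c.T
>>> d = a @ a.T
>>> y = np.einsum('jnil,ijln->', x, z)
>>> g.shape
(5, 31)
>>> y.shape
()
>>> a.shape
(11, 31)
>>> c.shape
(5, 11)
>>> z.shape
(5, 31, 11, 5)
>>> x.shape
(31, 5, 5, 11)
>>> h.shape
(2, 5, 2)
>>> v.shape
(13, 23)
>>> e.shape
(31, 5)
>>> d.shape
(11, 11)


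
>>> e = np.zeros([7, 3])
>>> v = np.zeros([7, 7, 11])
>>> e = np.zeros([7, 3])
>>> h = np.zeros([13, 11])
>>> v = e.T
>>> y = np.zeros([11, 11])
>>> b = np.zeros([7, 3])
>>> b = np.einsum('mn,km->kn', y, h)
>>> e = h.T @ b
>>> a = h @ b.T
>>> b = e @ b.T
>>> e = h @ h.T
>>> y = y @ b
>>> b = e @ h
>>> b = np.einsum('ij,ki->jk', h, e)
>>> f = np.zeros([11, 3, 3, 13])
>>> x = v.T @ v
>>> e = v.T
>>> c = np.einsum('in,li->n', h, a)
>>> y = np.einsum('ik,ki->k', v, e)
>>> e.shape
(7, 3)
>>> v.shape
(3, 7)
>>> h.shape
(13, 11)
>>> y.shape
(7,)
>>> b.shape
(11, 13)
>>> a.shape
(13, 13)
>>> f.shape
(11, 3, 3, 13)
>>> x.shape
(7, 7)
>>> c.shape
(11,)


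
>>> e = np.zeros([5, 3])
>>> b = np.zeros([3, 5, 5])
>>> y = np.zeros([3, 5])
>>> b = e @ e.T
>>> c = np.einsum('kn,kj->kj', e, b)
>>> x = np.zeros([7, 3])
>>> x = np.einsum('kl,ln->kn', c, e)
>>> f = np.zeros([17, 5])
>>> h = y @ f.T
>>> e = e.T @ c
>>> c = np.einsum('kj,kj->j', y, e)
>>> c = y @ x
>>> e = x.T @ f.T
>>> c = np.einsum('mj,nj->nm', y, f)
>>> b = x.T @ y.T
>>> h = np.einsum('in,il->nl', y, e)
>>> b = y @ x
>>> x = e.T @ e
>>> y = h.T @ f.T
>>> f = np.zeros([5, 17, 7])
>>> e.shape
(3, 17)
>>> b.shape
(3, 3)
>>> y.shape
(17, 17)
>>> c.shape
(17, 3)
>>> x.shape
(17, 17)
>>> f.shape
(5, 17, 7)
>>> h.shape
(5, 17)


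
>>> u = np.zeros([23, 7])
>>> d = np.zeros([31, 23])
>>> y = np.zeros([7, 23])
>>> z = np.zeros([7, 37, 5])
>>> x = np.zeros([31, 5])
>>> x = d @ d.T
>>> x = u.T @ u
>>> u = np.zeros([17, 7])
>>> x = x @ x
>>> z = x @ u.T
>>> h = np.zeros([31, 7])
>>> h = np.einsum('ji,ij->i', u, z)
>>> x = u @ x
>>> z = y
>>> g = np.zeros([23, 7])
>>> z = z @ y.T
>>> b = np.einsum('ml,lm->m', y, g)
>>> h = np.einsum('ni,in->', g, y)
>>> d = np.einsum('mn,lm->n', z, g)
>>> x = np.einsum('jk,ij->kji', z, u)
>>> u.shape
(17, 7)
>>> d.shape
(7,)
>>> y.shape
(7, 23)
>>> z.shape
(7, 7)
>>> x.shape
(7, 7, 17)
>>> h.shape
()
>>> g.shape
(23, 7)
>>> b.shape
(7,)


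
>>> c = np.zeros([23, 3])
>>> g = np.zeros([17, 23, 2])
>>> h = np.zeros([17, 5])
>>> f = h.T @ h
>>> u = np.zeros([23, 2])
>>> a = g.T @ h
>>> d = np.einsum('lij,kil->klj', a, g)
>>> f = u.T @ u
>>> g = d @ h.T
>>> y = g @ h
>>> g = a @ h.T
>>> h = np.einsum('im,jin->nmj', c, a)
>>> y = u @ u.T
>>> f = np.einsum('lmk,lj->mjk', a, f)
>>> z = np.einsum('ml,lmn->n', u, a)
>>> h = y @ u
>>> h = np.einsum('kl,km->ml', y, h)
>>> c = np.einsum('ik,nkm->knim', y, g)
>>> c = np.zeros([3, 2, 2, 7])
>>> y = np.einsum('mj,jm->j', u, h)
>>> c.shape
(3, 2, 2, 7)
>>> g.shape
(2, 23, 17)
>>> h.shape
(2, 23)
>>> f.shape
(23, 2, 5)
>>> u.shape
(23, 2)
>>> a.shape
(2, 23, 5)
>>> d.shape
(17, 2, 5)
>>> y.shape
(2,)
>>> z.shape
(5,)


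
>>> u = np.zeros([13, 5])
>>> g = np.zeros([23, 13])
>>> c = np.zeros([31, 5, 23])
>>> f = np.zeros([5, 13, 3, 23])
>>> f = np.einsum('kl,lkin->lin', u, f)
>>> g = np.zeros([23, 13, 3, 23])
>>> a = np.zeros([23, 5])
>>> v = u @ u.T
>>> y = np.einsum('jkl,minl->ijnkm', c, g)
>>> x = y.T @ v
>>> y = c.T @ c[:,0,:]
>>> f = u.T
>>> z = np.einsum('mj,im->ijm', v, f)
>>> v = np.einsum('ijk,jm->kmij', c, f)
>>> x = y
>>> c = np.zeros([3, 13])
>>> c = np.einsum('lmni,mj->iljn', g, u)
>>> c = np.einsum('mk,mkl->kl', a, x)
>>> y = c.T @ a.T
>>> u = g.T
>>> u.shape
(23, 3, 13, 23)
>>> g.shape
(23, 13, 3, 23)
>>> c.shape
(5, 23)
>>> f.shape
(5, 13)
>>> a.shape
(23, 5)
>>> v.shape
(23, 13, 31, 5)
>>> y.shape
(23, 23)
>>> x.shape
(23, 5, 23)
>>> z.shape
(5, 13, 13)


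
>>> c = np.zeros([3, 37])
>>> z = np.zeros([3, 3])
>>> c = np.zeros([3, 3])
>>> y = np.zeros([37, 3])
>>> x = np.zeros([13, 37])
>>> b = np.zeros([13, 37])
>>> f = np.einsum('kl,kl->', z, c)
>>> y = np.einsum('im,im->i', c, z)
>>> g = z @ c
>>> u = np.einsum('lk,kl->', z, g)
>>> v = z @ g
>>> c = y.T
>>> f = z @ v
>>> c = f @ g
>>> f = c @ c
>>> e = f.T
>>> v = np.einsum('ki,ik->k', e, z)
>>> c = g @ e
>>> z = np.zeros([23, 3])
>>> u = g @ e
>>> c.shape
(3, 3)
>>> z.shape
(23, 3)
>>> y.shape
(3,)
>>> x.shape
(13, 37)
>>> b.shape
(13, 37)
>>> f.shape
(3, 3)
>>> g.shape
(3, 3)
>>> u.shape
(3, 3)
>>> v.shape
(3,)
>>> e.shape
(3, 3)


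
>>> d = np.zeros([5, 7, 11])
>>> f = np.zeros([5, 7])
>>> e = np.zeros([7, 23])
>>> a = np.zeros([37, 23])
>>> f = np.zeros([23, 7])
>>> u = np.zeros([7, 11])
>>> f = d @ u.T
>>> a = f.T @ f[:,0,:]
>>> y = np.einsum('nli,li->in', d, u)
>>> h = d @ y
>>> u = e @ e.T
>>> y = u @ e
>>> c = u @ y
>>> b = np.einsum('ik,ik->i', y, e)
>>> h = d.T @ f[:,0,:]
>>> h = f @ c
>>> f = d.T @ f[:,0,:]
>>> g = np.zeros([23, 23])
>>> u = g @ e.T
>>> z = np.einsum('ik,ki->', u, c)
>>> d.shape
(5, 7, 11)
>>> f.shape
(11, 7, 7)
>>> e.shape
(7, 23)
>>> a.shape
(7, 7, 7)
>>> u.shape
(23, 7)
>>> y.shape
(7, 23)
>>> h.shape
(5, 7, 23)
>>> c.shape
(7, 23)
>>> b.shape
(7,)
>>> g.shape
(23, 23)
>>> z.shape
()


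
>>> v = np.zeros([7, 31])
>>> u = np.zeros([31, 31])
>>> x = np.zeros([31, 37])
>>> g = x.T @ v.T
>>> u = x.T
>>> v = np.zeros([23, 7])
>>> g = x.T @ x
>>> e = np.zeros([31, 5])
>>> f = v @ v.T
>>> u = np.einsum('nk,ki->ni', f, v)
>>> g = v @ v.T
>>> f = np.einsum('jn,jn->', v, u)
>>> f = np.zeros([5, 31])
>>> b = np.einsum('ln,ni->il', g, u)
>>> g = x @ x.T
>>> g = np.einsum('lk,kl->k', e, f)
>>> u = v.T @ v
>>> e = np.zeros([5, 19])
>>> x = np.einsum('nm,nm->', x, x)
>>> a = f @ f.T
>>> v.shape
(23, 7)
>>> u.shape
(7, 7)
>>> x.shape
()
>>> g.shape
(5,)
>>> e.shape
(5, 19)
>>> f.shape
(5, 31)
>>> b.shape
(7, 23)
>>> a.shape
(5, 5)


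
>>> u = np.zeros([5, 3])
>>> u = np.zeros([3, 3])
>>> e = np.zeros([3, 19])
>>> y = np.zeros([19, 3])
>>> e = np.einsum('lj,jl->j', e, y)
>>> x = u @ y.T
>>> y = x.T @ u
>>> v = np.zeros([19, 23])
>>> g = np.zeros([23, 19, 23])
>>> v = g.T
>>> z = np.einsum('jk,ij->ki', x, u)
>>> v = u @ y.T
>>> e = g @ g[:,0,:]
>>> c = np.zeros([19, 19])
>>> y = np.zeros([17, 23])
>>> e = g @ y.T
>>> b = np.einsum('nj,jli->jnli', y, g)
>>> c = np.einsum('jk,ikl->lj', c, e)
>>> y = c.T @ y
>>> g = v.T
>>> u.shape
(3, 3)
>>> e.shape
(23, 19, 17)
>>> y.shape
(19, 23)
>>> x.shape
(3, 19)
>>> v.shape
(3, 19)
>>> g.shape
(19, 3)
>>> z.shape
(19, 3)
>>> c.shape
(17, 19)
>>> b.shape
(23, 17, 19, 23)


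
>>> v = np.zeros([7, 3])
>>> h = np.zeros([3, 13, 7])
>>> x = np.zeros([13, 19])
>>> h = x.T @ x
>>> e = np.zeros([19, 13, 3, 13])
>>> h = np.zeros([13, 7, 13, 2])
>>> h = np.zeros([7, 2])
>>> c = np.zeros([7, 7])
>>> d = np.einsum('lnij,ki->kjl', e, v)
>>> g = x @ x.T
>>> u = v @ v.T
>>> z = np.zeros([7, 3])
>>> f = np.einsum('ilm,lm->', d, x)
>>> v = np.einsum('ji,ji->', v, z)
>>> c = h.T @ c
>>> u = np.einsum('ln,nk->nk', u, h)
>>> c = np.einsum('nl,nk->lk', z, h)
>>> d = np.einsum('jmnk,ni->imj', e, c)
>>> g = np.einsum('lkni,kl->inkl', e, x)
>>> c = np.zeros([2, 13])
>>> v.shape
()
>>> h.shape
(7, 2)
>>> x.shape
(13, 19)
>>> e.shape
(19, 13, 3, 13)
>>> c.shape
(2, 13)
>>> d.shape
(2, 13, 19)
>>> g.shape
(13, 3, 13, 19)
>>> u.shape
(7, 2)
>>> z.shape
(7, 3)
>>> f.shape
()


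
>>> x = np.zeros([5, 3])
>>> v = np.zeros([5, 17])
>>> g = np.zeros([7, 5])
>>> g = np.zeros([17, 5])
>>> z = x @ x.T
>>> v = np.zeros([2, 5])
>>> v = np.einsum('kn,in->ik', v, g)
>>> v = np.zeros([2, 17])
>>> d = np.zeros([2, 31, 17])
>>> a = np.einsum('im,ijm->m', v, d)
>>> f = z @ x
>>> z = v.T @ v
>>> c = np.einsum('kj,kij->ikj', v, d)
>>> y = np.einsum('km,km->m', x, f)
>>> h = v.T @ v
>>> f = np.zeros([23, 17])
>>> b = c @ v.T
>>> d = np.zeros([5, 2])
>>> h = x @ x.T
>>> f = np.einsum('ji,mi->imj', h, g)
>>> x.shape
(5, 3)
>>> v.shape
(2, 17)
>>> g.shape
(17, 5)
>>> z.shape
(17, 17)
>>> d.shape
(5, 2)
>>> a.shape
(17,)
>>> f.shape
(5, 17, 5)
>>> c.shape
(31, 2, 17)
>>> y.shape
(3,)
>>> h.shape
(5, 5)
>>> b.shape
(31, 2, 2)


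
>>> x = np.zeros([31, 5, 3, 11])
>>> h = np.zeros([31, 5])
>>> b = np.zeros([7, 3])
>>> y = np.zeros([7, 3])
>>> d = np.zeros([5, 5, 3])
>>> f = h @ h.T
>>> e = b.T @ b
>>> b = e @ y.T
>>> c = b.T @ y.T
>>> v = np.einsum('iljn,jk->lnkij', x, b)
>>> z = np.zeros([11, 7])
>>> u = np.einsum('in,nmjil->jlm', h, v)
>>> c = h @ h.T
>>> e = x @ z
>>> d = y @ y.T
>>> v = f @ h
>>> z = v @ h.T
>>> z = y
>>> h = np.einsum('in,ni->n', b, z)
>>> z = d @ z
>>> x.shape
(31, 5, 3, 11)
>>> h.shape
(7,)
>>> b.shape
(3, 7)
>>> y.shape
(7, 3)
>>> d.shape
(7, 7)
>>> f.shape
(31, 31)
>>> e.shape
(31, 5, 3, 7)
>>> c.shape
(31, 31)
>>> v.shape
(31, 5)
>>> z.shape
(7, 3)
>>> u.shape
(7, 3, 11)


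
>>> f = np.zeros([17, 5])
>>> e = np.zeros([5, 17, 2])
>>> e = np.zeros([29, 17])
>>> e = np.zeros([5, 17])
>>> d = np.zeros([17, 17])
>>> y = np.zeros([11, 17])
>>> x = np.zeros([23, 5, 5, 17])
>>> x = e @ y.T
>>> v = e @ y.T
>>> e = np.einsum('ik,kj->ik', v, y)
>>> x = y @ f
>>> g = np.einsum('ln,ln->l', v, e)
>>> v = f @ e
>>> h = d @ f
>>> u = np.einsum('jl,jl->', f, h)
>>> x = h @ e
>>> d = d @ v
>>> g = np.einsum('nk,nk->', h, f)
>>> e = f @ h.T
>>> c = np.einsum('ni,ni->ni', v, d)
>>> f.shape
(17, 5)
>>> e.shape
(17, 17)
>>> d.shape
(17, 11)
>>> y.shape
(11, 17)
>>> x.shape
(17, 11)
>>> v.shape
(17, 11)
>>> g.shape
()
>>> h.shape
(17, 5)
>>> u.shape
()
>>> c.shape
(17, 11)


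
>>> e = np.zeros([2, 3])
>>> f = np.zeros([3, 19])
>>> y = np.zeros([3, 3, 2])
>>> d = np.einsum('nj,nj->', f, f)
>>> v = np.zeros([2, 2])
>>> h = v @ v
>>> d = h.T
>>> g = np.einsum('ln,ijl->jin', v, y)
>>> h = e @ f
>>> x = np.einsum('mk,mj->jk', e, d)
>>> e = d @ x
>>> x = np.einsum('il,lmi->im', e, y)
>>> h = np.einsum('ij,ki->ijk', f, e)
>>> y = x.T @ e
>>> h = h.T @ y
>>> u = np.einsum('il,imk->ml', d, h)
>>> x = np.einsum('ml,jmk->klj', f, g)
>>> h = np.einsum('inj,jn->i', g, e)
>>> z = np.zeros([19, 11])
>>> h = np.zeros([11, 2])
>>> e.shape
(2, 3)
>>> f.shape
(3, 19)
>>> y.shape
(3, 3)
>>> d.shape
(2, 2)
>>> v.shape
(2, 2)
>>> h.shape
(11, 2)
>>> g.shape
(3, 3, 2)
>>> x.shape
(2, 19, 3)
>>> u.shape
(19, 2)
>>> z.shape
(19, 11)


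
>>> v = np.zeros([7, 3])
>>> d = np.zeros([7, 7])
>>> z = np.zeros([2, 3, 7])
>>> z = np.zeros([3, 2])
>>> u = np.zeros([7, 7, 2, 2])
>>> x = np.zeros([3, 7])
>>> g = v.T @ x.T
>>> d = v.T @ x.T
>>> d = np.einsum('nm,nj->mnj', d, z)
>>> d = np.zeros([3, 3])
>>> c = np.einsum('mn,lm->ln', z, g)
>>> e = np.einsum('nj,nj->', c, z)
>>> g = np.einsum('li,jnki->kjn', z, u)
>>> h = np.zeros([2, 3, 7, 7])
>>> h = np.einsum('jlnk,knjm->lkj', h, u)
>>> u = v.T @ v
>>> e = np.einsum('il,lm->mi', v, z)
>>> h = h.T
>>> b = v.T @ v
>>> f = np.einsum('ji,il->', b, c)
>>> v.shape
(7, 3)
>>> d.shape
(3, 3)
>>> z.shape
(3, 2)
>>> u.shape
(3, 3)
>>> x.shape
(3, 7)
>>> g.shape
(2, 7, 7)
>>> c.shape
(3, 2)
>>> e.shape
(2, 7)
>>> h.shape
(2, 7, 3)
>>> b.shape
(3, 3)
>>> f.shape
()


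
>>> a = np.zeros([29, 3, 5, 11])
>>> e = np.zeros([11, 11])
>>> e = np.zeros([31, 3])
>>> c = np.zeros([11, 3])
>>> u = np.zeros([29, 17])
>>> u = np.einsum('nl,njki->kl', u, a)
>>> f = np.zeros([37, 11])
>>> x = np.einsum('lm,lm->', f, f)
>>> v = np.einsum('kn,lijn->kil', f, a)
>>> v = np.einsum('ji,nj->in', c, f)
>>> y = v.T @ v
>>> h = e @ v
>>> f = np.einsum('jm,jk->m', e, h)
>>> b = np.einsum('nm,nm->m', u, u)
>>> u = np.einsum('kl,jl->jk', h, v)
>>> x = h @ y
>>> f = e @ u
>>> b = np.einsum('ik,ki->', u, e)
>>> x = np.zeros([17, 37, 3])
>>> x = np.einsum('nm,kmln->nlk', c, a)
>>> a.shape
(29, 3, 5, 11)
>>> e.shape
(31, 3)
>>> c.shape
(11, 3)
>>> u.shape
(3, 31)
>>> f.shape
(31, 31)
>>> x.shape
(11, 5, 29)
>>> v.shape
(3, 37)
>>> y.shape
(37, 37)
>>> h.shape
(31, 37)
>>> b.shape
()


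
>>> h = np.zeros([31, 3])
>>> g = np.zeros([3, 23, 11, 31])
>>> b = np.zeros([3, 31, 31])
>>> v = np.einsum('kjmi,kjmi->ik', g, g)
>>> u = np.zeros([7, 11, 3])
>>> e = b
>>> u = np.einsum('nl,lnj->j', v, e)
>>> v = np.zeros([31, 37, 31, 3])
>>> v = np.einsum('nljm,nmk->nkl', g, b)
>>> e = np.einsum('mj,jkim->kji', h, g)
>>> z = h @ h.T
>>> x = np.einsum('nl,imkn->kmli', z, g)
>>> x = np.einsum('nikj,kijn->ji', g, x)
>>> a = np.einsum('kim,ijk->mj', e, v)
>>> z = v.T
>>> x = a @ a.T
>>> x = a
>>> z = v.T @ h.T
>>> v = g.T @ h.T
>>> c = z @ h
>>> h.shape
(31, 3)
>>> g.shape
(3, 23, 11, 31)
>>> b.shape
(3, 31, 31)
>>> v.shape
(31, 11, 23, 31)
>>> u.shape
(31,)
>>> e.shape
(23, 3, 11)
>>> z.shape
(23, 31, 31)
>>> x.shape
(11, 31)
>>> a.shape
(11, 31)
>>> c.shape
(23, 31, 3)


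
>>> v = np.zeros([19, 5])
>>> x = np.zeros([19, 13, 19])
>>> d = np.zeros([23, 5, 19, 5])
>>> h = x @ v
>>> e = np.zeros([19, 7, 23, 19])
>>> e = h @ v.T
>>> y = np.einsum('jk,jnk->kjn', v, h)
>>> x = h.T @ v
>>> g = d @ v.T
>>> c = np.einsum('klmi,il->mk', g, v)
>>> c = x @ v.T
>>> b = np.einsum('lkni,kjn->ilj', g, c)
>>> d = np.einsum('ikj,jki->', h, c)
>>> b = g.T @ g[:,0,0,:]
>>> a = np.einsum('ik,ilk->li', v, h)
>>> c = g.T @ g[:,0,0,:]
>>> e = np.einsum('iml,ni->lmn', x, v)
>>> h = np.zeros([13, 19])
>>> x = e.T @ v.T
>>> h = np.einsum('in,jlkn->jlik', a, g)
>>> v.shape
(19, 5)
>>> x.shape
(19, 13, 19)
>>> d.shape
()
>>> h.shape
(23, 5, 13, 19)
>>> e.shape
(5, 13, 19)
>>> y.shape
(5, 19, 13)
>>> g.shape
(23, 5, 19, 19)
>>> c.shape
(19, 19, 5, 19)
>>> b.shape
(19, 19, 5, 19)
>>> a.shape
(13, 19)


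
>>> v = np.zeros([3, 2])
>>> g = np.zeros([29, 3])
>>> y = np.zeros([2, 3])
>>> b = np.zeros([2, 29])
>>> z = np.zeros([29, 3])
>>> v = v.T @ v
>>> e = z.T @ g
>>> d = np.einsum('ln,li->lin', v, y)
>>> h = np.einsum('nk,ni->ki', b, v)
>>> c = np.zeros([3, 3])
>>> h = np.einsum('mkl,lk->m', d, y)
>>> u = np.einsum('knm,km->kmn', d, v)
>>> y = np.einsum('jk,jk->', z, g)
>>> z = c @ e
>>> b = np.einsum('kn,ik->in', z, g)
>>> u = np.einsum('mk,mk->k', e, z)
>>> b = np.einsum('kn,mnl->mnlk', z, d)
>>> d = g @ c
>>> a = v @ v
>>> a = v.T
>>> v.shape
(2, 2)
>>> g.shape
(29, 3)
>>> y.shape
()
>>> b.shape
(2, 3, 2, 3)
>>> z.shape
(3, 3)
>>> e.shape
(3, 3)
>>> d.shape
(29, 3)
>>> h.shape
(2,)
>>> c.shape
(3, 3)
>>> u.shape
(3,)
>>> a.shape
(2, 2)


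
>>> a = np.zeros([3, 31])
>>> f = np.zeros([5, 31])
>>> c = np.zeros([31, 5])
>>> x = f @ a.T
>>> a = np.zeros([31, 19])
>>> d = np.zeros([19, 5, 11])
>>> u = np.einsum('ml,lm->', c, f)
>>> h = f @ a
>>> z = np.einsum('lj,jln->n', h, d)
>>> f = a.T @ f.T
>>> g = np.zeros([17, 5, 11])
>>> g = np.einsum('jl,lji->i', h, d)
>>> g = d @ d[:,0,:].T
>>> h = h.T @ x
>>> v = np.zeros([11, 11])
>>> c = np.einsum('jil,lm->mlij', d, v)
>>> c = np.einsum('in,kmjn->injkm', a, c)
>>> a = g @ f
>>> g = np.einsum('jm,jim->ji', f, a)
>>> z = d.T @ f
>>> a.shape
(19, 5, 5)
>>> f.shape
(19, 5)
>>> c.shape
(31, 19, 5, 11, 11)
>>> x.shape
(5, 3)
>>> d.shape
(19, 5, 11)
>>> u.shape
()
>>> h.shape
(19, 3)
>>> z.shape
(11, 5, 5)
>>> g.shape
(19, 5)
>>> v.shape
(11, 11)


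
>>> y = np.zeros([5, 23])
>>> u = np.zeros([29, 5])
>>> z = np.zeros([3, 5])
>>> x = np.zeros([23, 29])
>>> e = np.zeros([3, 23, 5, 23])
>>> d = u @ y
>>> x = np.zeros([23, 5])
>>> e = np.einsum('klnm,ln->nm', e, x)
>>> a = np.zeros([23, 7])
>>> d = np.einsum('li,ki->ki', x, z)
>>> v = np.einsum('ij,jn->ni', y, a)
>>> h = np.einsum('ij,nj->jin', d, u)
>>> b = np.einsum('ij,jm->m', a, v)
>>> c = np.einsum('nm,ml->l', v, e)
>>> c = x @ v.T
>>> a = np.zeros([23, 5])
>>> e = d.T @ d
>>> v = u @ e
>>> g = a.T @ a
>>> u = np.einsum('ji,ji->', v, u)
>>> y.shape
(5, 23)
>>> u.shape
()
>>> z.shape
(3, 5)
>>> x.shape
(23, 5)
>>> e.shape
(5, 5)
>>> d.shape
(3, 5)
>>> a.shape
(23, 5)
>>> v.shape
(29, 5)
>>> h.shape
(5, 3, 29)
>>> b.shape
(5,)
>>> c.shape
(23, 7)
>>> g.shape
(5, 5)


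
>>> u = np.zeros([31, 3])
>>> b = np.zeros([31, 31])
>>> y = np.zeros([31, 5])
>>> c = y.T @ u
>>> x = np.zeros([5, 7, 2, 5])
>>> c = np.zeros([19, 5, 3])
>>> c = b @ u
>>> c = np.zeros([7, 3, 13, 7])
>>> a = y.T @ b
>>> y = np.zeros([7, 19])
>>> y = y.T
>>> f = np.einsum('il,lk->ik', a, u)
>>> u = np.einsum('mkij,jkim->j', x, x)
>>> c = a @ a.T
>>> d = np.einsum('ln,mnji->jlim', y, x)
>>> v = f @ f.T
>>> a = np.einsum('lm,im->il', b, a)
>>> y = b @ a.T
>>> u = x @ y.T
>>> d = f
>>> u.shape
(5, 7, 2, 31)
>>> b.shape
(31, 31)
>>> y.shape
(31, 5)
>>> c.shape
(5, 5)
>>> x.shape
(5, 7, 2, 5)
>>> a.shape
(5, 31)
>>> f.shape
(5, 3)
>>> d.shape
(5, 3)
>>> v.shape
(5, 5)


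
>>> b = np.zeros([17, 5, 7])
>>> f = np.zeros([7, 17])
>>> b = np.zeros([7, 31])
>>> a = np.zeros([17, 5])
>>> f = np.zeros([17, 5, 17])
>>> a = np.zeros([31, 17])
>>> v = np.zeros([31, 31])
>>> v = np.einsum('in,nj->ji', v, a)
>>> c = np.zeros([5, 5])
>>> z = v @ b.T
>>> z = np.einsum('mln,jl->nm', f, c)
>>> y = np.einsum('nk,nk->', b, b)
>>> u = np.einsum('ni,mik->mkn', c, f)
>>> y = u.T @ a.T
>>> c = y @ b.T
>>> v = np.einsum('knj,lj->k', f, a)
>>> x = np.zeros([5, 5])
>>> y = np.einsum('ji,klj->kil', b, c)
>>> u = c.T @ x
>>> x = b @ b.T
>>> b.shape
(7, 31)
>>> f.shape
(17, 5, 17)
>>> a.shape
(31, 17)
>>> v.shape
(17,)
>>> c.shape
(5, 17, 7)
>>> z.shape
(17, 17)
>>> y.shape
(5, 31, 17)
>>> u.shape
(7, 17, 5)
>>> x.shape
(7, 7)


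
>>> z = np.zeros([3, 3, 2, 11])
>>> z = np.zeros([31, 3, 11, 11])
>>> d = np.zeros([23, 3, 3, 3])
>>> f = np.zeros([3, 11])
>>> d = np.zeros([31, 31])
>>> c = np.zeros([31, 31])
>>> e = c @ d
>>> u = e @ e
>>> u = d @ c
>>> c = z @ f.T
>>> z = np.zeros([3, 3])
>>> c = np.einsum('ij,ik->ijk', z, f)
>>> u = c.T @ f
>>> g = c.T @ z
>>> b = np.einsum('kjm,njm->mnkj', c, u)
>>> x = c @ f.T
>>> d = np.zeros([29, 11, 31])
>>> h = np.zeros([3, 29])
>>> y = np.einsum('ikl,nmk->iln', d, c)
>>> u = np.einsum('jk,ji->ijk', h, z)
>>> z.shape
(3, 3)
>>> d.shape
(29, 11, 31)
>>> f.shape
(3, 11)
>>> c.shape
(3, 3, 11)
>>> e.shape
(31, 31)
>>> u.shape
(3, 3, 29)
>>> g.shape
(11, 3, 3)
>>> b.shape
(11, 11, 3, 3)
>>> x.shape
(3, 3, 3)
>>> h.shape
(3, 29)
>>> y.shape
(29, 31, 3)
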